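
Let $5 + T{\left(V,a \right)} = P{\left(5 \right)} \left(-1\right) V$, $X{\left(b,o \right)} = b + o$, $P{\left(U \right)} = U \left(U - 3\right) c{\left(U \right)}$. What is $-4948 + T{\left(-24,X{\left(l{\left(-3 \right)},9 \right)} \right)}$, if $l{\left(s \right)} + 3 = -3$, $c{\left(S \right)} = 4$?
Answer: $-3993$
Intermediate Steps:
$P{\left(U \right)} = U \left(-12 + 4 U\right)$ ($P{\left(U \right)} = U \left(U - 3\right) 4 = U \left(-3 + U\right) 4 = U \left(-12 + 4 U\right)$)
$l{\left(s \right)} = -6$ ($l{\left(s \right)} = -3 - 3 = -6$)
$T{\left(V,a \right)} = -5 - 40 V$ ($T{\left(V,a \right)} = -5 + 4 \cdot 5 \left(-3 + 5\right) \left(-1\right) V = -5 + 4 \cdot 5 \cdot 2 \left(-1\right) V = -5 + 40 \left(-1\right) V = -5 - 40 V$)
$-4948 + T{\left(-24,X{\left(l{\left(-3 \right)},9 \right)} \right)} = -4948 - -955 = -4948 + \left(-5 + 960\right) = -4948 + 955 = -3993$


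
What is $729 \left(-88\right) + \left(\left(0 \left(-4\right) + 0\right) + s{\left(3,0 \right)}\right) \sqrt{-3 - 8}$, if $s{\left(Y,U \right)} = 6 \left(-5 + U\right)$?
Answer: $-64152 - 30 i \sqrt{11} \approx -64152.0 - 99.499 i$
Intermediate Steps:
$s{\left(Y,U \right)} = -30 + 6 U$
$729 \left(-88\right) + \left(\left(0 \left(-4\right) + 0\right) + s{\left(3,0 \right)}\right) \sqrt{-3 - 8} = 729 \left(-88\right) + \left(\left(0 \left(-4\right) + 0\right) + \left(-30 + 6 \cdot 0\right)\right) \sqrt{-3 - 8} = -64152 + \left(\left(0 + 0\right) + \left(-30 + 0\right)\right) \sqrt{-11} = -64152 + \left(0 - 30\right) i \sqrt{11} = -64152 - 30 i \sqrt{11}$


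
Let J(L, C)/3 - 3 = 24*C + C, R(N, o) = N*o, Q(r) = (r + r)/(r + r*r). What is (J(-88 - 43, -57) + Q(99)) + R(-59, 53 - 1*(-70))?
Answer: -576149/50 ≈ -11523.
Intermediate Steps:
Q(r) = 2*r/(r + r²) (Q(r) = (2*r)/(r + r²) = 2*r/(r + r²))
J(L, C) = 9 + 75*C (J(L, C) = 9 + 3*(24*C + C) = 9 + 3*(25*C) = 9 + 75*C)
(J(-88 - 43, -57) + Q(99)) + R(-59, 53 - 1*(-70)) = ((9 + 75*(-57)) + 2/(1 + 99)) - 59*(53 - 1*(-70)) = ((9 - 4275) + 2/100) - 59*(53 + 70) = (-4266 + 2*(1/100)) - 59*123 = (-4266 + 1/50) - 7257 = -213299/50 - 7257 = -576149/50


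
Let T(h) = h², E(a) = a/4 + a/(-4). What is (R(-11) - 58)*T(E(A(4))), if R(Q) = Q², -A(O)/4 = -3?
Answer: 0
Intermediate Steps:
A(O) = 12 (A(O) = -4*(-3) = 12)
E(a) = 0 (E(a) = a*(¼) + a*(-¼) = a/4 - a/4 = 0)
(R(-11) - 58)*T(E(A(4))) = ((-11)² - 58)*0² = (121 - 58)*0 = 63*0 = 0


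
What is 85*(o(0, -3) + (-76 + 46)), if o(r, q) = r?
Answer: -2550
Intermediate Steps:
85*(o(0, -3) + (-76 + 46)) = 85*(0 + (-76 + 46)) = 85*(0 - 30) = 85*(-30) = -2550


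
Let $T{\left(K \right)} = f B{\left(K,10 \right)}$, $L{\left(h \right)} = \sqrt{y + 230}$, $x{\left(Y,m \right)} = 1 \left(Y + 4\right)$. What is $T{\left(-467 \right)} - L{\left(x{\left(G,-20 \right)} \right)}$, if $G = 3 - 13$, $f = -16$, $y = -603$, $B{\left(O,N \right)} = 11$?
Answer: $-176 - i \sqrt{373} \approx -176.0 - 19.313 i$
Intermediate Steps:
$G = -10$ ($G = 3 - 13 = -10$)
$x{\left(Y,m \right)} = 4 + Y$ ($x{\left(Y,m \right)} = 1 \left(4 + Y\right) = 4 + Y$)
$L{\left(h \right)} = i \sqrt{373}$ ($L{\left(h \right)} = \sqrt{-603 + 230} = \sqrt{-373} = i \sqrt{373}$)
$T{\left(K \right)} = -176$ ($T{\left(K \right)} = \left(-16\right) 11 = -176$)
$T{\left(-467 \right)} - L{\left(x{\left(G,-20 \right)} \right)} = -176 - i \sqrt{373}$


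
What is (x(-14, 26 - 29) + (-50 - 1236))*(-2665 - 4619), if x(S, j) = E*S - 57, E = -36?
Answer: 6111276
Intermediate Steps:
x(S, j) = -57 - 36*S (x(S, j) = -36*S - 57 = -57 - 36*S)
(x(-14, 26 - 29) + (-50 - 1236))*(-2665 - 4619) = ((-57 - 36*(-14)) + (-50 - 1236))*(-2665 - 4619) = ((-57 + 504) - 1286)*(-7284) = (447 - 1286)*(-7284) = -839*(-7284) = 6111276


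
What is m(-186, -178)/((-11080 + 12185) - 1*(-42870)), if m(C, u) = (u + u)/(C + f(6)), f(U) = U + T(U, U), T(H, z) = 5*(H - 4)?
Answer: 178/3737875 ≈ 4.7621e-5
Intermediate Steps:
T(H, z) = -20 + 5*H (T(H, z) = 5*(-4 + H) = -20 + 5*H)
f(U) = -20 + 6*U (f(U) = U + (-20 + 5*U) = -20 + 6*U)
m(C, u) = 2*u/(16 + C) (m(C, u) = (u + u)/(C + (-20 + 6*6)) = (2*u)/(C + (-20 + 36)) = (2*u)/(C + 16) = (2*u)/(16 + C) = 2*u/(16 + C))
m(-186, -178)/((-11080 + 12185) - 1*(-42870)) = (2*(-178)/(16 - 186))/((-11080 + 12185) - 1*(-42870)) = (2*(-178)/(-170))/(1105 + 42870) = (2*(-178)*(-1/170))/43975 = (178/85)*(1/43975) = 178/3737875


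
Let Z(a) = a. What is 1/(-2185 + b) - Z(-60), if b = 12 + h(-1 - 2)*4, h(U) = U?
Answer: 131099/2185 ≈ 60.000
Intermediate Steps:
b = 0 (b = 12 + (-1 - 2)*4 = 12 - 3*4 = 12 - 12 = 0)
1/(-2185 + b) - Z(-60) = 1/(-2185 + 0) - 1*(-60) = 1/(-2185) + 60 = -1/2185 + 60 = 131099/2185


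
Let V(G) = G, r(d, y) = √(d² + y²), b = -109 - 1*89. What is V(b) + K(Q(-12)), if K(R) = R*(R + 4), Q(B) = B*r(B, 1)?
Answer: 20682 - 48*√145 ≈ 20104.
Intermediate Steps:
b = -198 (b = -109 - 89 = -198)
Q(B) = B*√(1 + B²) (Q(B) = B*√(B² + 1²) = B*√(B² + 1) = B*√(1 + B²))
K(R) = R*(4 + R)
V(b) + K(Q(-12)) = -198 + (-12*√(1 + (-12)²))*(4 - 12*√(1 + (-12)²)) = -198 + (-12*√(1 + 144))*(4 - 12*√(1 + 144)) = -198 + (-12*√145)*(4 - 12*√145) = -198 - 12*√145*(4 - 12*√145)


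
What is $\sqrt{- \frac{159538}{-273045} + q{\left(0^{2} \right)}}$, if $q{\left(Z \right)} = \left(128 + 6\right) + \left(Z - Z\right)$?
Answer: $\frac{4 \sqrt{627108731535}}{273045} \approx 11.601$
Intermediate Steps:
$q{\left(Z \right)} = 134$ ($q{\left(Z \right)} = 134 + 0 = 134$)
$\sqrt{- \frac{159538}{-273045} + q{\left(0^{2} \right)}} = \sqrt{- \frac{159538}{-273045} + 134} = \sqrt{\left(-159538\right) \left(- \frac{1}{273045}\right) + 134} = \sqrt{\frac{159538}{273045} + 134} = \sqrt{\frac{36747568}{273045}} = \frac{4 \sqrt{627108731535}}{273045}$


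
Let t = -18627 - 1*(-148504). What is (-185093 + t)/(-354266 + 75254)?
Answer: 13804/69753 ≈ 0.19790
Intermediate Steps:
t = 129877 (t = -18627 + 148504 = 129877)
(-185093 + t)/(-354266 + 75254) = (-185093 + 129877)/(-354266 + 75254) = -55216/(-279012) = -55216*(-1/279012) = 13804/69753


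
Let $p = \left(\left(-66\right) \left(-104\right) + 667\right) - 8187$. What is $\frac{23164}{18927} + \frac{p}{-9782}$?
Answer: $\frac{119503180}{92571957} \approx 1.2909$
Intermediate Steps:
$p = -656$ ($p = \left(6864 + 667\right) - 8187 = 7531 - 8187 = -656$)
$\frac{23164}{18927} + \frac{p}{-9782} = \frac{23164}{18927} - \frac{656}{-9782} = 23164 \cdot \frac{1}{18927} - - \frac{328}{4891} = \frac{23164}{18927} + \frac{328}{4891} = \frac{119503180}{92571957}$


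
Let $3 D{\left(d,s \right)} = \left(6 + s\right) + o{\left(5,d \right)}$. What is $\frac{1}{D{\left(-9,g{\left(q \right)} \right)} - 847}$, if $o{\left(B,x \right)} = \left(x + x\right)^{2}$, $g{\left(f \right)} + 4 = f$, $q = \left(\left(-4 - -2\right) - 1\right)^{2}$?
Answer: $- \frac{3}{2206} \approx -0.0013599$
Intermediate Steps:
$q = 9$ ($q = \left(\left(-4 + 2\right) - 1\right)^{2} = \left(-2 - 1\right)^{2} = \left(-3\right)^{2} = 9$)
$g{\left(f \right)} = -4 + f$
$o{\left(B,x \right)} = 4 x^{2}$ ($o{\left(B,x \right)} = \left(2 x\right)^{2} = 4 x^{2}$)
$D{\left(d,s \right)} = 2 + \frac{s}{3} + \frac{4 d^{2}}{3}$ ($D{\left(d,s \right)} = \frac{\left(6 + s\right) + 4 d^{2}}{3} = \frac{6 + s + 4 d^{2}}{3} = 2 + \frac{s}{3} + \frac{4 d^{2}}{3}$)
$\frac{1}{D{\left(-9,g{\left(q \right)} \right)} - 847} = \frac{1}{\left(2 + \frac{-4 + 9}{3} + \frac{4 \left(-9\right)^{2}}{3}\right) - 847} = \frac{1}{\left(2 + \frac{1}{3} \cdot 5 + \frac{4}{3} \cdot 81\right) - 847} = \frac{1}{\left(2 + \frac{5}{3} + 108\right) - 847} = \frac{1}{\frac{335}{3} - 847} = \frac{1}{- \frac{2206}{3}} = - \frac{3}{2206}$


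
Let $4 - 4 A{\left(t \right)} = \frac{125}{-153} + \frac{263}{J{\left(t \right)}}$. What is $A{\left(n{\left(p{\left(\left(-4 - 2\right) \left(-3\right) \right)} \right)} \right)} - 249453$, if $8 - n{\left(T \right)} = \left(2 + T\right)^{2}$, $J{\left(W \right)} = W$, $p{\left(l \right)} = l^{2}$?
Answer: $- \frac{16223350939493}{65036016} \approx -2.4945 \cdot 10^{5}$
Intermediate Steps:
$n{\left(T \right)} = 8 - \left(2 + T\right)^{2}$
$A{\left(t \right)} = \frac{737}{612} - \frac{263}{4 t}$ ($A{\left(t \right)} = 1 - \frac{\frac{125}{-153} + \frac{263}{t}}{4} = 1 - \frac{125 \left(- \frac{1}{153}\right) + \frac{263}{t}}{4} = 1 - \frac{- \frac{125}{153} + \frac{263}{t}}{4} = 1 + \left(\frac{125}{612} - \frac{263}{4 t}\right) = \frac{737}{612} - \frac{263}{4 t}$)
$A{\left(n{\left(p{\left(\left(-4 - 2\right) \left(-3\right) \right)} \right)} \right)} - 249453 = \frac{-40239 + 737 \left(8 - \left(2 + \left(\left(-4 - 2\right) \left(-3\right)\right)^{2}\right)^{2}\right)}{612 \left(8 - \left(2 + \left(\left(-4 - 2\right) \left(-3\right)\right)^{2}\right)^{2}\right)} - 249453 = \frac{-40239 + 737 \left(8 - \left(2 + \left(\left(-6\right) \left(-3\right)\right)^{2}\right)^{2}\right)}{612 \left(8 - \left(2 + \left(\left(-6\right) \left(-3\right)\right)^{2}\right)^{2}\right)} - 249453 = \frac{-40239 + 737 \left(8 - \left(2 + 18^{2}\right)^{2}\right)}{612 \left(8 - \left(2 + 18^{2}\right)^{2}\right)} - 249453 = \frac{-40239 + 737 \left(8 - \left(2 + 324\right)^{2}\right)}{612 \left(8 - \left(2 + 324\right)^{2}\right)} - 249453 = \frac{-40239 + 737 \left(8 - 326^{2}\right)}{612 \left(8 - 326^{2}\right)} - 249453 = \frac{-40239 + 737 \left(8 - 106276\right)}{612 \left(8 - 106276\right)} - 249453 = \frac{-40239 + 737 \left(-106268\right)}{612 \left(-106268\right)} - 249453 = \frac{1}{612} \left(- \frac{1}{106268}\right) \left(-40239 - 78319516\right) - 249453 = \frac{1}{612} \left(- \frac{1}{106268}\right) \left(-78359755\right) - 249453 = \frac{78359755}{65036016} - 249453 = - \frac{16223350939493}{65036016}$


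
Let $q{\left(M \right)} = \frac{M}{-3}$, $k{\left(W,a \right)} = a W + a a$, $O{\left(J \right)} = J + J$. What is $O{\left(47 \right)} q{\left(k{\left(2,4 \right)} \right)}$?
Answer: $-752$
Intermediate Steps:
$O{\left(J \right)} = 2 J$
$k{\left(W,a \right)} = a^{2} + W a$ ($k{\left(W,a \right)} = W a + a^{2} = a^{2} + W a$)
$q{\left(M \right)} = - \frac{M}{3}$ ($q{\left(M \right)} = M \left(- \frac{1}{3}\right) = - \frac{M}{3}$)
$O{\left(47 \right)} q{\left(k{\left(2,4 \right)} \right)} = 2 \cdot 47 \left(- \frac{4 \left(2 + 4\right)}{3}\right) = 94 \left(- \frac{4 \cdot 6}{3}\right) = 94 \left(\left(- \frac{1}{3}\right) 24\right) = 94 \left(-8\right) = -752$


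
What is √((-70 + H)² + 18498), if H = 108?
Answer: 13*√118 ≈ 141.22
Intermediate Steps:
√((-70 + H)² + 18498) = √((-70 + 108)² + 18498) = √(38² + 18498) = √(1444 + 18498) = √19942 = 13*√118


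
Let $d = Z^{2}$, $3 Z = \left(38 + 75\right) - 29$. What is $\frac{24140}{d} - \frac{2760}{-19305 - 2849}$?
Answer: $\frac{67120175}{2171092} \approx 30.915$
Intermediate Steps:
$Z = 28$ ($Z = \frac{\left(38 + 75\right) - 29}{3} = \frac{113 - 29}{3} = \frac{1}{3} \cdot 84 = 28$)
$d = 784$ ($d = 28^{2} = 784$)
$\frac{24140}{d} - \frac{2760}{-19305 - 2849} = \frac{24140}{784} - \frac{2760}{-19305 - 2849} = 24140 \cdot \frac{1}{784} - \frac{2760}{-22154} = \frac{6035}{196} - - \frac{1380}{11077} = \frac{6035}{196} + \frac{1380}{11077} = \frac{67120175}{2171092}$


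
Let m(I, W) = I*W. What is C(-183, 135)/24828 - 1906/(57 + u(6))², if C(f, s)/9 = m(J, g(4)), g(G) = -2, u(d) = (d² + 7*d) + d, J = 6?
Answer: -4122443/41133789 ≈ -0.10022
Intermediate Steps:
u(d) = d² + 8*d
C(f, s) = -108 (C(f, s) = 9*(6*(-2)) = 9*(-12) = -108)
C(-183, 135)/24828 - 1906/(57 + u(6))² = -108/24828 - 1906/(57 + 6*(8 + 6))² = -108*1/24828 - 1906/(57 + 6*14)² = -9/2069 - 1906/(57 + 84)² = -9/2069 - 1906/(141²) = -9/2069 - 1906/19881 = -4122443/41133789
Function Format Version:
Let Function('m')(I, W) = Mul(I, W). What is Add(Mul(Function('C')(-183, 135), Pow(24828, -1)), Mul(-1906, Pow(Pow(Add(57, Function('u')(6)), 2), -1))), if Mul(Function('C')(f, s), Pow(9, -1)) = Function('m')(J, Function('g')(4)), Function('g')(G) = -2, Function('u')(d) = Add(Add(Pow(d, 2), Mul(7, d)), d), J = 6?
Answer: Rational(-4122443, 41133789) ≈ -0.10022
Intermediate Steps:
Function('u')(d) = Add(Pow(d, 2), Mul(8, d))
Function('C')(f, s) = -108 (Function('C')(f, s) = Mul(9, Mul(6, -2)) = Mul(9, -12) = -108)
Add(Mul(Function('C')(-183, 135), Pow(24828, -1)), Mul(-1906, Pow(Pow(Add(57, Function('u')(6)), 2), -1))) = Add(Mul(-108, Pow(24828, -1)), Mul(-1906, Pow(Pow(Add(57, Mul(6, Add(8, 6))), 2), -1))) = Add(Mul(-108, Rational(1, 24828)), Mul(-1906, Pow(Pow(Add(57, Mul(6, 14)), 2), -1))) = Add(Rational(-9, 2069), Mul(-1906, Pow(Pow(Add(57, 84), 2), -1))) = Add(Rational(-9, 2069), Mul(-1906, Pow(Pow(141, 2), -1))) = Add(Rational(-9, 2069), Mul(-1906, Pow(19881, -1))) = Add(Rational(-9, 2069), Mul(-1906, Rational(1, 19881))) = Add(Rational(-9, 2069), Rational(-1906, 19881)) = Rational(-4122443, 41133789)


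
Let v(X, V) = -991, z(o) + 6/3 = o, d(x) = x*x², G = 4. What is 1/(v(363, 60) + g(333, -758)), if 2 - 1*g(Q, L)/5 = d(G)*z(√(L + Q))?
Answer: I/(-341*I + 1600*√17) ≈ -7.8146e-6 + 0.00015118*I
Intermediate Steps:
d(x) = x³
z(o) = -2 + o
g(Q, L) = 650 - 320*√(L + Q) (g(Q, L) = 10 - 5*4³*(-2 + √(L + Q)) = 10 - 320*(-2 + √(L + Q)) = 10 - 5*(-128 + 64*√(L + Q)) = 10 + (640 - 320*√(L + Q)) = 650 - 320*√(L + Q))
1/(v(363, 60) + g(333, -758)) = 1/(-991 + (650 - 320*√(-758 + 333))) = 1/(-991 + (650 - 1600*I*√17)) = 1/(-341 - 1600*I*√17)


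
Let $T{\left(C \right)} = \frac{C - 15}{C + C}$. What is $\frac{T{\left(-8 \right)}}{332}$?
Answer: $\frac{23}{5312} \approx 0.0043298$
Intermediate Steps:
$T{\left(C \right)} = \frac{-15 + C}{2 C}$
$\frac{T{\left(-8 \right)}}{332} = \frac{\frac{1}{2} \frac{1}{-8} \left(-15 - 8\right)}{332} = \frac{1}{2} \left(- \frac{1}{8}\right) \left(-23\right) \frac{1}{332} = \frac{23}{16} \cdot \frac{1}{332} = \frac{23}{5312}$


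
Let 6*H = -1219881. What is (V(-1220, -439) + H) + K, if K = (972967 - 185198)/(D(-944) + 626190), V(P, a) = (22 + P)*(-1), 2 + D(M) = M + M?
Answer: -126179918881/624300 ≈ -2.0211e+5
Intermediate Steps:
D(M) = -2 + 2*M (D(M) = -2 + (M + M) = -2 + 2*M)
V(P, a) = -22 - P
H = -406627/2 (H = (⅙)*(-1219881) = -406627/2 ≈ -2.0331e+5)
K = 787769/624300 (K = (972967 - 185198)/((-2 + 2*(-944)) + 626190) = 787769/((-2 - 1888) + 626190) = 787769/(-1890 + 626190) = 787769/624300 ≈ 1.2618)
(V(-1220, -439) + H) + K = ((-22 - 1*(-1220)) - 406627/2) + 787769/624300 = ((-22 + 1220) - 406627/2) + 787769/624300 = (1198 - 406627/2) + 787769/624300 = -404231/2 + 787769/624300 = -126179918881/624300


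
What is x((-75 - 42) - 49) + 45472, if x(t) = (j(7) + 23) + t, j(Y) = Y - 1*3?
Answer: 45333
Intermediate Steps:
j(Y) = -3 + Y (j(Y) = Y - 3 = -3 + Y)
x(t) = 27 + t (x(t) = ((-3 + 7) + 23) + t = (4 + 23) + t = 27 + t)
x((-75 - 42) - 49) + 45472 = (27 + ((-75 - 42) - 49)) + 45472 = (27 + (-117 - 49)) + 45472 = (27 - 166) + 45472 = -139 + 45472 = 45333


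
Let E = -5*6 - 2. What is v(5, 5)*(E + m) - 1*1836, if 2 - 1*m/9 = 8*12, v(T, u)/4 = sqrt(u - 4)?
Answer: -5348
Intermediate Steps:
v(T, u) = 4*sqrt(-4 + u) (v(T, u) = 4*sqrt(u - 4) = 4*sqrt(-4 + u))
E = -32 (E = -30 - 2 = -32)
m = -846 (m = 18 - 72*12 = 18 - 9*96 = 18 - 864 = -846)
v(5, 5)*(E + m) - 1*1836 = (4*sqrt(-4 + 5))*(-32 - 846) - 1*1836 = (4*sqrt(1))*(-878) - 1836 = (4*1)*(-878) - 1836 = 4*(-878) - 1836 = -3512 - 1836 = -5348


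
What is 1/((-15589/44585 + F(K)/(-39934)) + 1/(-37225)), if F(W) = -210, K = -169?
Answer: -6627752634275/2282696953149 ≈ -2.9035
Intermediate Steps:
1/((-15589/44585 + F(K)/(-39934)) + 1/(-37225)) = 1/((-15589/44585 - 210/(-39934)) + 1/(-37225)) = 1/((-15589*1/44585 - 210*(-1/39934)) - 1/37225) = 1/((-15589/44585 + 105/19967) - 1/37225) = 1/(-306584138/890228695 - 1/37225) = 1/(-2282696953149/6627752634275) = -6627752634275/2282696953149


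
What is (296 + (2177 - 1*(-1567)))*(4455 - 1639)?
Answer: 11376640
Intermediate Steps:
(296 + (2177 - 1*(-1567)))*(4455 - 1639) = (296 + (2177 + 1567))*2816 = (296 + 3744)*2816 = 4040*2816 = 11376640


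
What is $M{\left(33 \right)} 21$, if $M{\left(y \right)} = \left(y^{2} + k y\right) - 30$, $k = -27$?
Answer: $3528$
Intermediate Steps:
$M{\left(y \right)} = -30 + y^{2} - 27 y$ ($M{\left(y \right)} = \left(y^{2} - 27 y\right) - 30 = -30 + y^{2} - 27 y$)
$M{\left(33 \right)} 21 = \left(-30 + 33^{2} - 891\right) 21 = \left(-30 + 1089 - 891\right) 21 = 168 \cdot 21 = 3528$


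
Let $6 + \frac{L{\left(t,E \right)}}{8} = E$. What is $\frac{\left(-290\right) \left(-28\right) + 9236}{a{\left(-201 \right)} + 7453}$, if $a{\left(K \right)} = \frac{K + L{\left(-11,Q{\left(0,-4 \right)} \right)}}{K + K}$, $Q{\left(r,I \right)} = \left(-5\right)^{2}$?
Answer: $\frac{6977112}{2996155} \approx 2.3287$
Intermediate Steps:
$Q{\left(r,I \right)} = 25$
$L{\left(t,E \right)} = -48 + 8 E$
$a{\left(K \right)} = \frac{152 + K}{2 K}$ ($a{\left(K \right)} = \frac{K + \left(-48 + 8 \cdot 25\right)}{K + K} = \frac{K + \left(-48 + 200\right)}{2 K} = \left(K + 152\right) \frac{1}{2 K} = \left(152 + K\right) \frac{1}{2 K} = \frac{152 + K}{2 K}$)
$\frac{\left(-290\right) \left(-28\right) + 9236}{a{\left(-201 \right)} + 7453} = \frac{\left(-290\right) \left(-28\right) + 9236}{\frac{152 - 201}{2 \left(-201\right)} + 7453} = \frac{8120 + 9236}{\frac{1}{2} \left(- \frac{1}{201}\right) \left(-49\right) + 7453} = \frac{17356}{\frac{49}{402} + 7453} = \frac{17356}{\frac{2996155}{402}} = 17356 \cdot \frac{402}{2996155} = \frac{6977112}{2996155}$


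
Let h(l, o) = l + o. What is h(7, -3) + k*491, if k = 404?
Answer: 198368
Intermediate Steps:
h(7, -3) + k*491 = (7 - 3) + 404*491 = 4 + 198364 = 198368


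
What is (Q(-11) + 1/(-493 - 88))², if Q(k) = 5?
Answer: 8433216/337561 ≈ 24.983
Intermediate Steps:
(Q(-11) + 1/(-493 - 88))² = (5 + 1/(-493 - 88))² = (5 + 1/(-581))² = (5 - 1/581)² = (2904/581)² = 8433216/337561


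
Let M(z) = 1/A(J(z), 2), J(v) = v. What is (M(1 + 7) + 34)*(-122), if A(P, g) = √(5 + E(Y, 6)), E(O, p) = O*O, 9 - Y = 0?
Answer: -4148 - 61*√86/43 ≈ -4161.2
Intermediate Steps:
Y = 9 (Y = 9 - 1*0 = 9 + 0 = 9)
E(O, p) = O²
A(P, g) = √86 (A(P, g) = √(5 + 9²) = √(5 + 81) = √86)
M(z) = √86/86 (M(z) = 1/(√86) = √86/86)
(M(1 + 7) + 34)*(-122) = (√86/86 + 34)*(-122) = (34 + √86/86)*(-122) = -4148 - 61*√86/43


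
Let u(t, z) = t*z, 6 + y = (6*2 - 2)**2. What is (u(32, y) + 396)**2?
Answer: 11587216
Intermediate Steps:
y = 94 (y = -6 + (6*2 - 2)**2 = -6 + (12 - 2)**2 = -6 + 10**2 = -6 + 100 = 94)
(u(32, y) + 396)**2 = (32*94 + 396)**2 = (3008 + 396)**2 = 3404**2 = 11587216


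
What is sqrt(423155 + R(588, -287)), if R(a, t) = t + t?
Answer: sqrt(422581) ≈ 650.06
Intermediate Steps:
R(a, t) = 2*t
sqrt(423155 + R(588, -287)) = sqrt(423155 + 2*(-287)) = sqrt(423155 - 574) = sqrt(422581)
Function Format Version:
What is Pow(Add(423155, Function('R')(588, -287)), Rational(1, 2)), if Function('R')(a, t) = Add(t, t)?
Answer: Pow(422581, Rational(1, 2)) ≈ 650.06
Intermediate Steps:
Function('R')(a, t) = Mul(2, t)
Pow(Add(423155, Function('R')(588, -287)), Rational(1, 2)) = Pow(Add(423155, Mul(2, -287)), Rational(1, 2)) = Pow(Add(423155, -574), Rational(1, 2)) = Pow(422581, Rational(1, 2))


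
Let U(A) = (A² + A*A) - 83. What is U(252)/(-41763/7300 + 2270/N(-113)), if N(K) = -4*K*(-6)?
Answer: -78525324375/4057258 ≈ -19354.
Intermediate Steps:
N(K) = 24*K
U(A) = -83 + 2*A² (U(A) = (A² + A²) - 83 = 2*A² - 83 = -83 + 2*A²)
U(252)/(-41763/7300 + 2270/N(-113)) = (-83 + 2*252²)/(-41763/7300 + 2270/((24*(-113)))) = (-83 + 2*63504)/(-41763*1/7300 + 2270/(-2712)) = (-83 + 127008)/(-41763/7300 + 2270*(-1/2712)) = 126925/(-41763/7300 - 1135/1356) = 126925/(-4057258/618675) = 126925*(-618675/4057258) = -78525324375/4057258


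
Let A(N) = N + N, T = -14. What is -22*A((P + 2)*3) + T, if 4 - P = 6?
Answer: -14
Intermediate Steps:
P = -2 (P = 4 - 1*6 = 4 - 6 = -2)
A(N) = 2*N
-22*A((P + 2)*3) + T = -44*(-2 + 2)*3 - 14 = -44*0*3 - 14 = -44*0 - 14 = -22*0 - 14 = 0 - 14 = -14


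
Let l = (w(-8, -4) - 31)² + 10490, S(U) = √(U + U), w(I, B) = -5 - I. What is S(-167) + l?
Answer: 11274 + I*√334 ≈ 11274.0 + 18.276*I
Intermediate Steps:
S(U) = √2*√U (S(U) = √(2*U) = √2*√U)
l = 11274 (l = ((-5 - 1*(-8)) - 31)² + 10490 = ((-5 + 8) - 31)² + 10490 = (3 - 31)² + 10490 = (-28)² + 10490 = 784 + 10490 = 11274)
S(-167) + l = √2*√(-167) + 11274 = √2*(I*√167) + 11274 = I*√334 + 11274 = 11274 + I*√334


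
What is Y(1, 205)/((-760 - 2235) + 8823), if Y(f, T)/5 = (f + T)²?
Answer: 53045/1457 ≈ 36.407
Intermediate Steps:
Y(f, T) = 5*(T + f)² (Y(f, T) = 5*(f + T)² = 5*(T + f)²)
Y(1, 205)/((-760 - 2235) + 8823) = (5*(205 + 1)²)/((-760 - 2235) + 8823) = (5*206²)/(-2995 + 8823) = (5*42436)/5828 = 212180*(1/5828) = 53045/1457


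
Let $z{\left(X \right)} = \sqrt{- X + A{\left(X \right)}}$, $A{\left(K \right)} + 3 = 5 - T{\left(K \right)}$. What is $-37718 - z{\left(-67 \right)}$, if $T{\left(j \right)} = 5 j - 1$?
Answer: $-37718 - 9 \sqrt{5} \approx -37738.0$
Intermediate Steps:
$T{\left(j \right)} = -1 + 5 j$
$A{\left(K \right)} = 3 - 5 K$ ($A{\left(K \right)} = -3 - \left(-6 + 5 K\right) = 3 - 5 K$)
$z{\left(X \right)} = \sqrt{3 - 6 X}$ ($z{\left(X \right)} = \sqrt{- X - \left(-3 + 5 X\right)} = \sqrt{3 - 6 X}$)
$-37718 - z{\left(-67 \right)} = -37718 - \sqrt{3 - -402} = -37718 - \sqrt{3 + 402} = -37718 - \sqrt{405} = -37718 - 9 \sqrt{5}$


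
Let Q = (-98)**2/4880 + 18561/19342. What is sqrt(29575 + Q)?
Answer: 3*sqrt(114374094693613395)/5899310 ≈ 171.98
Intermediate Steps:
Q = 34542281/11798620 (Q = 9604*(1/4880) + 18561*(1/19342) = 2401/1220 + 18561/19342 = 34542281/11798620 ≈ 2.9277)
sqrt(29575 + Q) = sqrt(29575 + 34542281/11798620) = sqrt(348978728781/11798620) = 3*sqrt(114374094693613395)/5899310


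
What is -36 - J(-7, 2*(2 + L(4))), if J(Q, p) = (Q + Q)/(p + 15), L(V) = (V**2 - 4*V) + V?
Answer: -958/27 ≈ -35.482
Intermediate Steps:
L(V) = V**2 - 3*V
J(Q, p) = 2*Q/(15 + p) (J(Q, p) = (2*Q)/(15 + p) = 2*Q/(15 + p))
-36 - J(-7, 2*(2 + L(4))) = -36 - 2*(-7)/(15 + 2*(2 + 4*(-3 + 4))) = -36 - 2*(-7)/(15 + 2*(2 + 4*1)) = -36 - 2*(-7)/(15 + 2*(2 + 4)) = -36 - 2*(-7)/(15 + 2*6) = -36 - 2*(-7)/(15 + 12) = -36 - 2*(-7)/27 = -36 - 1*(-14/27) = -36 + 14/27 = -958/27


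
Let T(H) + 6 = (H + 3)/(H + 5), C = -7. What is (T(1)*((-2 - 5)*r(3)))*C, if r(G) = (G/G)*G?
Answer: -784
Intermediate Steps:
r(G) = G (r(G) = 1*G = G)
T(H) = -6 + (3 + H)/(5 + H) (T(H) = -6 + (H + 3)/(H + 5) = -6 + (3 + H)/(5 + H))
(T(1)*((-2 - 5)*r(3)))*C = (((-27 - 5*1)/(5 + 1))*((-2 - 5)*3))*(-7) = (((-27 - 5)/6)*(-7*3))*(-7) = (((⅙)*(-32))*(-21))*(-7) = -16/3*(-21)*(-7) = 112*(-7) = -784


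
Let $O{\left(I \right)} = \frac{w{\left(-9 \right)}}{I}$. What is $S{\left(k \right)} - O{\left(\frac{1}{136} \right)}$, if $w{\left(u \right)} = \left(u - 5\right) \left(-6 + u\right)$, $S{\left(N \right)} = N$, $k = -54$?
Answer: $-28614$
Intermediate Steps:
$w{\left(u \right)} = \left(-6 + u\right) \left(-5 + u\right)$ ($w{\left(u \right)} = \left(-5 + u\right) \left(-6 + u\right) = \left(-6 + u\right) \left(-5 + u\right)$)
$O{\left(I \right)} = \frac{210}{I}$ ($O{\left(I \right)} = \frac{30 + \left(-9\right)^{2} - -99}{I} = \frac{30 + 81 + 99}{I} = \frac{210}{I}$)
$S{\left(k \right)} - O{\left(\frac{1}{136} \right)} = -54 - \frac{210}{\frac{1}{136}} = -54 - 210 \frac{1}{\frac{1}{136}} = -54 - 210 \cdot 136 = -54 - 28560 = -28614$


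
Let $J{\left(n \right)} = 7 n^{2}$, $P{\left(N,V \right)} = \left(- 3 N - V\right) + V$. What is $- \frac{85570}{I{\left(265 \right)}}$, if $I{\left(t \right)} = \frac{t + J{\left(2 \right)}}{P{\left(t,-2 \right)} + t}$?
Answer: $\frac{45352100}{293} \approx 1.5479 \cdot 10^{5}$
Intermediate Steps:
$P{\left(N,V \right)} = - 3 N$ ($P{\left(N,V \right)} = \left(- V - 3 N\right) + V = - 3 N$)
$I{\left(t \right)} = - \frac{28 + t}{2 t}$ ($I{\left(t \right)} = \frac{t + 7 \cdot 2^{2}}{- 3 t + t} = \frac{t + 7 \cdot 4}{\left(-2\right) t} = \left(t + 28\right) \left(- \frac{1}{2 t}\right) = \left(28 + t\right) \left(- \frac{1}{2 t}\right) = - \frac{28 + t}{2 t}$)
$- \frac{85570}{I{\left(265 \right)}} = - \frac{85570}{\frac{1}{2} \cdot \frac{1}{265} \left(-28 - 265\right)} = - \frac{85570}{\frac{1}{2} \cdot \frac{1}{265} \left(-293\right)} = - \frac{85570}{- \frac{293}{530}} = \left(-85570\right) \left(- \frac{530}{293}\right) = \frac{45352100}{293}$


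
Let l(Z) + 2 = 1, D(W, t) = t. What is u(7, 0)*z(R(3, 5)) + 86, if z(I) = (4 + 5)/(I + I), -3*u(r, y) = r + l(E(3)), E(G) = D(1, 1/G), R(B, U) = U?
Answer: 421/5 ≈ 84.200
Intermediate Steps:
E(G) = 1/G
l(Z) = -1 (l(Z) = -2 + 1 = -1)
u(r, y) = ⅓ - r/3 (u(r, y) = -(r - 1)/3 = -(-1 + r)/3 = ⅓ - r/3)
z(I) = 9/(2*I) (z(I) = 9/((2*I)) = 9*(1/(2*I)) = 9/(2*I))
u(7, 0)*z(R(3, 5)) + 86 = (⅓ - ⅓*7)*((9/2)/5) + 86 = (⅓ - 7/3)*((9/2)*(⅕)) + 86 = -2*9/10 + 86 = -9/5 + 86 = 421/5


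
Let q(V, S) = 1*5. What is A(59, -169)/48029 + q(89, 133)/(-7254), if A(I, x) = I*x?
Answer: -72569779/348402366 ≈ -0.20829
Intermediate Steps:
q(V, S) = 5
A(59, -169)/48029 + q(89, 133)/(-7254) = (59*(-169))/48029 + 5/(-7254) = -9971*1/48029 + 5*(-1/7254) = -9971/48029 - 5/7254 = -72569779/348402366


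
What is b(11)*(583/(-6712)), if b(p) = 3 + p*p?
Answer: -18073/1678 ≈ -10.771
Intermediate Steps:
b(p) = 3 + p²
b(11)*(583/(-6712)) = (3 + 11²)*(583/(-6712)) = (3 + 121)*(583*(-1/6712)) = 124*(-583/6712) = -18073/1678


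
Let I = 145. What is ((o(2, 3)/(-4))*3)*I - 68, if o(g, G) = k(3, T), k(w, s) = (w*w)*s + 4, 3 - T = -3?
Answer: -12751/2 ≈ -6375.5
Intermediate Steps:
T = 6 (T = 3 - 1*(-3) = 3 + 3 = 6)
k(w, s) = 4 + s*w² (k(w, s) = w²*s + 4 = s*w² + 4 = 4 + s*w²)
o(g, G) = 58 (o(g, G) = 4 + 6*3² = 4 + 6*9 = 4 + 54 = 58)
((o(2, 3)/(-4))*3)*I - 68 = ((58/(-4))*3)*145 - 68 = ((58*(-¼))*3)*145 - 68 = -29/2*3*145 - 68 = -87/2*145 - 68 = -12615/2 - 68 = -12751/2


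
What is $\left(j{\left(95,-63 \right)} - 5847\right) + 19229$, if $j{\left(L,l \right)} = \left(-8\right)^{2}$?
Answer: $13446$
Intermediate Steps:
$j{\left(L,l \right)} = 64$
$\left(j{\left(95,-63 \right)} - 5847\right) + 19229 = \left(64 - 5847\right) + 19229 = -5783 + 19229 = 13446$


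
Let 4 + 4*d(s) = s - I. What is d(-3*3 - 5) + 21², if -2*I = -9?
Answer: 3483/8 ≈ 435.38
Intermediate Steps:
I = 9/2 (I = -½*(-9) = 9/2 ≈ 4.5000)
d(s) = -17/8 + s/4 (d(s) = -1 + (s - 1*9/2)/4 = -1 + (s - 9/2)/4 = -1 + (-9/2 + s)/4 = -1 + (-9/8 + s/4) = -17/8 + s/4)
d(-3*3 - 5) + 21² = (-17/8 + (-3*3 - 5)/4) + 21² = (-17/8 + (-9 - 5)/4) + 441 = (-17/8 + (¼)*(-14)) + 441 = (-17/8 - 7/2) + 441 = -45/8 + 441 = 3483/8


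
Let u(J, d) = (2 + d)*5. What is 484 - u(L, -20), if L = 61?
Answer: 574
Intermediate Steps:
u(J, d) = 10 + 5*d
484 - u(L, -20) = 484 - (10 + 5*(-20)) = 484 - (10 - 100) = 484 - 1*(-90) = 484 + 90 = 574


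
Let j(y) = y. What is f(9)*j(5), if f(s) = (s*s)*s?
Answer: 3645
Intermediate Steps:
f(s) = s³ (f(s) = s²*s = s³)
f(9)*j(5) = 9³*5 = 729*5 = 3645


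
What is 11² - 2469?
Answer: -2348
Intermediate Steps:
11² - 2469 = 121 - 2469 = -2348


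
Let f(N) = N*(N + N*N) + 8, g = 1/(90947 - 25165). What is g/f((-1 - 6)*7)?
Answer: -1/7580717680 ≈ -1.3191e-10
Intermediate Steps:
g = 1/65782 ≈ 1.5202e-5
f(N) = 8 + N*(N + N**2) (f(N) = N*(N + N**2) + 8 = 8 + N*(N + N**2))
g/f((-1 - 6)*7) = 1/(65782*(8 + ((-1 - 6)*7)**2 + ((-1 - 6)*7)**3)) = 1/(65782*(8 + (-7*7)**2 + (-7*7)**3)) = 1/(65782*(8 + (-49)**2 + (-49)**3)) = 1/(65782*(8 + 2401 - 117649)) = (1/65782)/(-115240) = (1/65782)*(-1/115240) = -1/7580717680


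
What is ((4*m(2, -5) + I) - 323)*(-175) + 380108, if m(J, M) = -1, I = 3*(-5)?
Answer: 439958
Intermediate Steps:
I = -15
((4*m(2, -5) + I) - 323)*(-175) + 380108 = ((4*(-1) - 15) - 323)*(-175) + 380108 = ((-4 - 15) - 323)*(-175) + 380108 = (-19 - 323)*(-175) + 380108 = -342*(-175) + 380108 = 59850 + 380108 = 439958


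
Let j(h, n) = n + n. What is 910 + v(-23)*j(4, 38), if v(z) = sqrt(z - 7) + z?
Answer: -838 + 76*I*sqrt(30) ≈ -838.0 + 416.27*I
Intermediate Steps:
j(h, n) = 2*n
v(z) = z + sqrt(-7 + z) (v(z) = sqrt(-7 + z) + z = z + sqrt(-7 + z))
910 + v(-23)*j(4, 38) = 910 + (-23 + sqrt(-7 - 23))*(2*38) = 910 + (-23 + sqrt(-30))*76 = 910 + (-23 + I*sqrt(30))*76 = 910 + (-1748 + 76*I*sqrt(30)) = -838 + 76*I*sqrt(30)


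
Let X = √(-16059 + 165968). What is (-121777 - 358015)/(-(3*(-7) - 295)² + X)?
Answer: 47910109952/9971070827 + 479792*√149909/9971070827 ≈ 4.8235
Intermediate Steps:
X = √149909 ≈ 387.18
(-121777 - 358015)/(-(3*(-7) - 295)² + X) = (-121777 - 358015)/(-(3*(-7) - 295)² + √149909) = -479792/(-(-21 - 295)² + √149909) = -479792/(-1*(-316)² + √149909) = -479792/(-1*99856 + √149909) = -479792/(-99856 + √149909)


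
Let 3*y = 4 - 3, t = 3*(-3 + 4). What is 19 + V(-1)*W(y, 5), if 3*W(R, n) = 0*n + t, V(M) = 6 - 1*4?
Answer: 21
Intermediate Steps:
V(M) = 2 (V(M) = 6 - 4 = 2)
t = 3 (t = 3*1 = 3)
y = ⅓ (y = (4 - 3)/3 = (⅓)*1 = ⅓ ≈ 0.33333)
W(R, n) = 1 (W(R, n) = (0*n + 3)/3 = (0 + 3)/3 = (⅓)*3 = 1)
19 + V(-1)*W(y, 5) = 19 + 2*1 = 19 + 2 = 21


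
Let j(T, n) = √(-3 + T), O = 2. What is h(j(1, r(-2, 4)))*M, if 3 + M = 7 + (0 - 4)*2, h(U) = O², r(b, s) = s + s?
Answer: -16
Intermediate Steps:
r(b, s) = 2*s
h(U) = 4 (h(U) = 2² = 4)
M = -4 (M = -3 + (7 + (0 - 4)*2) = -3 + (7 - 4*2) = -3 + (7 - 8) = -3 - 1 = -4)
h(j(1, r(-2, 4)))*M = 4*(-4) = -16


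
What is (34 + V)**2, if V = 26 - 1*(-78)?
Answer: 19044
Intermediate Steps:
V = 104 (V = 26 + 78 = 104)
(34 + V)**2 = (34 + 104)**2 = 138**2 = 19044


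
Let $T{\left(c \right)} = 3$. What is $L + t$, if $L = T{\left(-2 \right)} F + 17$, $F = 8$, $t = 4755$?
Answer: $4796$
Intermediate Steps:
$L = 41$ ($L = 3 \cdot 8 + 17 = 24 + 17 = 41$)
$L + t = 41 + 4755 = 4796$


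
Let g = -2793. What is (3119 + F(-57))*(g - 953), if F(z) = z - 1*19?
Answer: -11399078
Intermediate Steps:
F(z) = -19 + z (F(z) = z - 19 = -19 + z)
(3119 + F(-57))*(g - 953) = (3119 + (-19 - 57))*(-2793 - 953) = (3119 - 76)*(-3746) = 3043*(-3746) = -11399078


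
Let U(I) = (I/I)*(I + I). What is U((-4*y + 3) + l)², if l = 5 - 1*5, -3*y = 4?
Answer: 2500/9 ≈ 277.78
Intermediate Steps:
y = -4/3 (y = -⅓*4 = -4/3 ≈ -1.3333)
l = 0 (l = 5 - 5 = 0)
U(I) = 2*I (U(I) = 1*(2*I) = 2*I)
U((-4*y + 3) + l)² = (2*((-4*(-4/3) + 3) + 0))² = (2*((16/3 + 3) + 0))² = (2*(25/3 + 0))² = (2*(25/3))² = (50/3)² = 2500/9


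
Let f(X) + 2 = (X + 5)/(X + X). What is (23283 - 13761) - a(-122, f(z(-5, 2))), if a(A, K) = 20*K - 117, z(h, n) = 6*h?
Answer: 29012/3 ≈ 9670.7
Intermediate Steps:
f(X) = -2 + (5 + X)/(2*X) (f(X) = -2 + (X + 5)/(X + X) = -2 + (5 + X)/((2*X)) = -2 + (5 + X)*(1/(2*X)) = -2 + (5 + X)/(2*X))
a(A, K) = -117 + 20*K
(23283 - 13761) - a(-122, f(z(-5, 2))) = (23283 - 13761) - (-117 + 20*((5 - 18*(-5))/(2*((6*(-5)))))) = 9522 - (-117 + 20*((1/2)*(5 - 3*(-30))/(-30))) = 9522 - (-117 + 20*((1/2)*(-1/30)*(5 + 90))) = 9522 - (-117 + 20*((1/2)*(-1/30)*95)) = 9522 - (-117 + 20*(-19/12)) = 9522 - (-117 - 95/3) = 9522 - 1*(-446/3) = 9522 + 446/3 = 29012/3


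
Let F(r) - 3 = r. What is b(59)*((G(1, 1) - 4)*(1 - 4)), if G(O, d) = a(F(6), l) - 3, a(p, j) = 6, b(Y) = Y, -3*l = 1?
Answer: 177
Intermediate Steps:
l = -⅓ (l = -⅓*1 = -⅓ ≈ -0.33333)
F(r) = 3 + r
G(O, d) = 3 (G(O, d) = 6 - 3 = 3)
b(59)*((G(1, 1) - 4)*(1 - 4)) = 59*((3 - 4)*(1 - 4)) = 59*(-1*(-3)) = 59*3 = 177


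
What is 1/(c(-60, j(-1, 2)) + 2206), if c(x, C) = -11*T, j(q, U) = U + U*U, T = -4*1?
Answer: 1/2250 ≈ 0.00044444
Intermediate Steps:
T = -4
j(q, U) = U + U²
c(x, C) = 44 (c(x, C) = -11*(-4) = 44)
1/(c(-60, j(-1, 2)) + 2206) = 1/(44 + 2206) = 1/2250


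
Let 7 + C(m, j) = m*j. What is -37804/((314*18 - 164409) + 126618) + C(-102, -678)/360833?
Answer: 15863310443/11596811787 ≈ 1.3679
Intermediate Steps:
C(m, j) = -7 + j*m (C(m, j) = -7 + m*j = -7 + j*m)
-37804/((314*18 - 164409) + 126618) + C(-102, -678)/360833 = -37804/((314*18 - 164409) + 126618) + (-7 - 678*(-102))/360833 = -37804/((5652 - 164409) + 126618) + (-7 + 69156)*(1/360833) = -37804/(-158757 + 126618) + 69149*(1/360833) = -37804/(-32139) + 69149/360833 = -37804*(-1/32139) + 69149/360833 = 37804/32139 + 69149/360833 = 15863310443/11596811787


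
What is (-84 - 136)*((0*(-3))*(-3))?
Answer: 0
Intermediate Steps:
(-84 - 136)*((0*(-3))*(-3)) = -0*(-3) = -220*0 = 0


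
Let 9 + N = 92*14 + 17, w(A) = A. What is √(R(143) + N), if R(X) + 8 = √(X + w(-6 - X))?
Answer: √(1288 + I*√6) ≈ 35.889 + 0.0341*I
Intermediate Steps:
R(X) = -8 + I*√6 (R(X) = -8 + √(X + (-6 - X)) = -8 + √(-6) = -8 + I*√6)
N = 1296 (N = -9 + (92*14 + 17) = -9 + (1288 + 17) = -9 + 1305 = 1296)
√(R(143) + N) = √((-8 + I*√6) + 1296) = √(1288 + I*√6)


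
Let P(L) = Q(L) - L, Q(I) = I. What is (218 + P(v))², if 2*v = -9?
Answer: 47524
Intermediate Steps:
v = -9/2 (v = (½)*(-9) = -9/2 ≈ -4.5000)
P(L) = 0 (P(L) = L - L = 0)
(218 + P(v))² = (218 + 0)² = 218² = 47524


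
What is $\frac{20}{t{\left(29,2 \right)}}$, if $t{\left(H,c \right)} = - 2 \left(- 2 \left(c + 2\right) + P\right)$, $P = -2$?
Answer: $1$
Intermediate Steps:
$t{\left(H,c \right)} = 12 + 4 c$ ($t{\left(H,c \right)} = - 2 \left(- 2 \left(c + 2\right) - 2\right) = - 2 \left(- 2 \left(2 + c\right) - 2\right) = - 2 \left(\left(-4 - 2 c\right) - 2\right) = - 2 \left(-6 - 2 c\right) = 12 + 4 c$)
$\frac{20}{t{\left(29,2 \right)}} = \frac{20}{12 + 4 \cdot 2} = \frac{20}{12 + 8} = \frac{20}{20} = 20 \cdot \frac{1}{20} = 1$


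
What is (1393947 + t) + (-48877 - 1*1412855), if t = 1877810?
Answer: 1810025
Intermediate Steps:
(1393947 + t) + (-48877 - 1*1412855) = (1393947 + 1877810) + (-48877 - 1*1412855) = 3271757 + (-48877 - 1412855) = 3271757 - 1461732 = 1810025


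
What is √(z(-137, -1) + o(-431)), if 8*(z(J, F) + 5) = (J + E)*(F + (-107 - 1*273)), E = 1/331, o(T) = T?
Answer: √2668240319/662 ≈ 78.029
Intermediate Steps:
E = 1/331 ≈ 0.0030211
z(J, F) = -5 + (-380 + F)*(1/331 + J)/8 (z(J, F) = -5 + ((J + 1/331)*(F + (-107 - 1*273)))/8 = -5 + ((1/331 + J)*(F + (-107 - 273)))/8 = -5 + ((1/331 + J)*(F - 380))/8 = -5 + ((1/331 + J)*(-380 + F))/8 = -5 + ((-380 + F)*(1/331 + J))/8 = -5 + (-380 + F)*(1/331 + J)/8)
√(z(-137, -1) + o(-431)) = √((-3405/662 - 95/2*(-137) + (1/2648)*(-1) + (⅛)*(-1)*(-137)) - 431) = √((-3405/662 + 13015/2 - 1/2648 + 137/8) - 431) = √(8631793/1324 - 431) = √(8061149/1324) = √2668240319/662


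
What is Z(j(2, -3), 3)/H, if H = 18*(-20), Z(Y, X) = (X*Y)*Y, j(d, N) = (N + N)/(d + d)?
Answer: -3/160 ≈ -0.018750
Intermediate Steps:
j(d, N) = N/d (j(d, N) = (2*N)/((2*d)) = (2*N)*(1/(2*d)) = N/d)
Z(Y, X) = X*Y**2
H = -360
Z(j(2, -3), 3)/H = (3*(-3/2)**2)/(-360) = (3*(-3*1/2)**2)*(-1/360) = (3*(-3/2)**2)*(-1/360) = (3*(9/4))*(-1/360) = (27/4)*(-1/360) = -3/160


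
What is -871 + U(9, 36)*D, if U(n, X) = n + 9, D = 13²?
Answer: 2171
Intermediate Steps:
D = 169
U(n, X) = 9 + n
-871 + U(9, 36)*D = -871 + (9 + 9)*169 = -871 + 18*169 = -871 + 3042 = 2171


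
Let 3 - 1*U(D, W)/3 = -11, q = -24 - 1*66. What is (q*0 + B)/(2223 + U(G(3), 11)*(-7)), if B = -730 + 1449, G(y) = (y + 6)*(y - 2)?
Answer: 719/1929 ≈ 0.37273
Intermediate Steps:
G(y) = (-2 + y)*(6 + y) (G(y) = (6 + y)*(-2 + y) = (-2 + y)*(6 + y))
q = -90 (q = -24 - 66 = -90)
B = 719
U(D, W) = 42 (U(D, W) = 9 - 3*(-11) = 9 + 33 = 42)
(q*0 + B)/(2223 + U(G(3), 11)*(-7)) = (-90*0 + 719)/(2223 + 42*(-7)) = (0 + 719)/(2223 - 294) = 719/1929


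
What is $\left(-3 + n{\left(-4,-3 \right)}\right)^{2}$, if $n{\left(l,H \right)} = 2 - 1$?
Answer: $4$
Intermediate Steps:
$n{\left(l,H \right)} = 1$
$\left(-3 + n{\left(-4,-3 \right)}\right)^{2} = \left(-3 + 1\right)^{2} = \left(-2\right)^{2} = 4$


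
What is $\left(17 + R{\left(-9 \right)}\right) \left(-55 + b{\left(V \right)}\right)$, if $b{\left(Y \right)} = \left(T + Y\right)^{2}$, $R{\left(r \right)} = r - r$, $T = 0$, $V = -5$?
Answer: $-510$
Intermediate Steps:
$R{\left(r \right)} = 0$
$b{\left(Y \right)} = Y^{2}$ ($b{\left(Y \right)} = \left(0 + Y\right)^{2} = Y^{2}$)
$\left(17 + R{\left(-9 \right)}\right) \left(-55 + b{\left(V \right)}\right) = \left(17 + 0\right) \left(-55 + \left(-5\right)^{2}\right) = 17 \left(-55 + 25\right) = 17 \left(-30\right) = -510$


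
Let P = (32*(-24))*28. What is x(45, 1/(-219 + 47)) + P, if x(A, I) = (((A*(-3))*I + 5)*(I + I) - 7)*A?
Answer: -322791423/14792 ≈ -21822.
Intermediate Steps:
P = -21504 (P = -768*28 = -21504)
x(A, I) = A*(-7 + 2*I*(5 - 3*A*I)) (x(A, I) = (((-3*A)*I + 5)*(2*I) - 7)*A = ((-3*A*I + 5)*(2*I) - 7)*A = ((5 - 3*A*I)*(2*I) - 7)*A = (2*I*(5 - 3*A*I) - 7)*A = (-7 + 2*I*(5 - 3*A*I))*A = A*(-7 + 2*I*(5 - 3*A*I)))
x(45, 1/(-219 + 47)) + P = 45*(-7 + 10/(-219 + 47) - 6*45*(1/(-219 + 47))**2) - 21504 = 45*(-7 + 10/(-172) - 6*45*(1/(-172))**2) - 21504 = 45*(-7 + 10*(-1/172) - 6*45*(-1/172)**2) - 21504 = 45*(-7 - 5/86 - 6*45*1/29584) - 21504 = 45*(-7 - 5/86 - 135/14792) - 21504 = 45*(-104539/14792) - 21504 = -4704255/14792 - 21504 = -322791423/14792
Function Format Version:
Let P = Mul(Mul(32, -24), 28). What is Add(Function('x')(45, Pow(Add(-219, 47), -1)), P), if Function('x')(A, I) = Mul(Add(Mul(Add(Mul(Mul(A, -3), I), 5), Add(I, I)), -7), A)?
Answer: Rational(-322791423, 14792) ≈ -21822.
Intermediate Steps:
P = -21504 (P = Mul(-768, 28) = -21504)
Function('x')(A, I) = Mul(A, Add(-7, Mul(2, I, Add(5, Mul(-3, A, I))))) (Function('x')(A, I) = Mul(Add(Mul(Add(Mul(Mul(-3, A), I), 5), Mul(2, I)), -7), A) = Mul(Add(Mul(Add(Mul(-3, A, I), 5), Mul(2, I)), -7), A) = Mul(Add(Mul(Add(5, Mul(-3, A, I)), Mul(2, I)), -7), A) = Mul(Add(Mul(2, I, Add(5, Mul(-3, A, I))), -7), A) = Mul(Add(-7, Mul(2, I, Add(5, Mul(-3, A, I)))), A) = Mul(A, Add(-7, Mul(2, I, Add(5, Mul(-3, A, I))))))
Add(Function('x')(45, Pow(Add(-219, 47), -1)), P) = Add(Mul(45, Add(-7, Mul(10, Pow(Add(-219, 47), -1)), Mul(-6, 45, Pow(Pow(Add(-219, 47), -1), 2)))), -21504) = Add(Mul(45, Add(-7, Mul(10, Pow(-172, -1)), Mul(-6, 45, Pow(Pow(-172, -1), 2)))), -21504) = Add(Mul(45, Add(-7, Mul(10, Rational(-1, 172)), Mul(-6, 45, Pow(Rational(-1, 172), 2)))), -21504) = Add(Mul(45, Add(-7, Rational(-5, 86), Mul(-6, 45, Rational(1, 29584)))), -21504) = Add(Mul(45, Add(-7, Rational(-5, 86), Rational(-135, 14792))), -21504) = Add(Mul(45, Rational(-104539, 14792)), -21504) = Add(Rational(-4704255, 14792), -21504) = Rational(-322791423, 14792)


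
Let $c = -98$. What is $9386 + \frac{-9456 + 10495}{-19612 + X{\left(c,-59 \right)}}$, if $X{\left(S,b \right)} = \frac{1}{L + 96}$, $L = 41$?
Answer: $\frac{25218566055}{2686843} \approx 9386.0$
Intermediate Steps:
$X{\left(S,b \right)} = \frac{1}{137}$ ($X{\left(S,b \right)} = \frac{1}{41 + 96} = \frac{1}{137}$)
$9386 + \frac{-9456 + 10495}{-19612 + X{\left(c,-59 \right)}} = 9386 + \frac{-9456 + 10495}{-19612 + \frac{1}{137}} = 9386 + \frac{1039}{- \frac{2686843}{137}} = 9386 + 1039 \left(- \frac{137}{2686843}\right) = 9386 - \frac{142343}{2686843} = \frac{25218566055}{2686843}$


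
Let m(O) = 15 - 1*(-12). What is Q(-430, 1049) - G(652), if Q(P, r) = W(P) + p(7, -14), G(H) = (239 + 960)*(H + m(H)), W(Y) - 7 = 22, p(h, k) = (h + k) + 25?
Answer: -814074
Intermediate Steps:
m(O) = 27 (m(O) = 15 + 12 = 27)
p(h, k) = 25 + h + k
W(Y) = 29 (W(Y) = 7 + 22 = 29)
G(H) = 32373 + 1199*H (G(H) = (239 + 960)*(H + 27) = 1199*(27 + H) = 32373 + 1199*H)
Q(P, r) = 47 (Q(P, r) = 29 + (25 + 7 - 14) = 29 + 18 = 47)
Q(-430, 1049) - G(652) = 47 - (32373 + 1199*652) = 47 - (32373 + 781748) = 47 - 1*814121 = 47 - 814121 = -814074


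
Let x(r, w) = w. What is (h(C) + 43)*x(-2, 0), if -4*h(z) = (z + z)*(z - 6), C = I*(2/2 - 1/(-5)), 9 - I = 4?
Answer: 0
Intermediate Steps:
I = 5 (I = 9 - 1*4 = 9 - 4 = 5)
C = 6 (C = 5*(2/2 - 1/(-5)) = 5*(2*(½) - 1*(-⅕)) = 5*(1 + ⅕) = 5*(6/5) = 6)
h(z) = -z*(-6 + z)/2 (h(z) = -(z + z)*(z - 6)/4 = -2*z*(-6 + z)/4 = -z*(-6 + z)/2)
(h(C) + 43)*x(-2, 0) = ((½)*6*(6 - 1*6) + 43)*0 = ((½)*6*(6 - 6) + 43)*0 = ((½)*6*0 + 43)*0 = (0 + 43)*0 = 43*0 = 0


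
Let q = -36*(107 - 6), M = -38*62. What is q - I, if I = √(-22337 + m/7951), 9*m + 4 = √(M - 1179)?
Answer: -3636 - √(-12708984840037 + 7951*I*√3535)/23853 ≈ -3636.0 - 149.46*I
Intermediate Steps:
M = -2356
q = -3636 (q = -36*101 = -3636)
m = -4/9 + I*√3535/9 (m = -4/9 + √(-2356 - 1179)/9 = -4/9 + √(-3535)/9 = -4/9 + (I*√3535)/9 = -4/9 + I*√3535/9 ≈ -0.44444 + 6.6062*I)
I = √(-1598413387/71559 + I*√3535/71559) (I = √(-22337 + (-4/9 + I*√3535/9)/7951) = √(-22337 + (-4/9 + I*√3535/9)*(1/7951)) = √(-22337 + (-4/71559 + I*√3535/71559)) = √(-1598413387/71559 + I*√3535/71559) ≈ 0.e-6 + 149.46*I)
q - I = -3636 - √(-12708984840037 + 7951*I*√3535)/23853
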